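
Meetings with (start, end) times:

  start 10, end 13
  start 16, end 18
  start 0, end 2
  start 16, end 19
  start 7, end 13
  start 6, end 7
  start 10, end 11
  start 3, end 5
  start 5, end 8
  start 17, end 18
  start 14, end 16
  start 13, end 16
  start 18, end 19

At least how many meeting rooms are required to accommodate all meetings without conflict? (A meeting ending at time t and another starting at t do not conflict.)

The answer is the maximum number of intervals overlapping at any instant.
Events (time:±→running): 0:+→1 2:-→0 3:+→1 5:-→0 5:+→1 6:+→2 7:-→1 7:+→2 8:-→1 10:+→2 10:+→3 … peak 3.

3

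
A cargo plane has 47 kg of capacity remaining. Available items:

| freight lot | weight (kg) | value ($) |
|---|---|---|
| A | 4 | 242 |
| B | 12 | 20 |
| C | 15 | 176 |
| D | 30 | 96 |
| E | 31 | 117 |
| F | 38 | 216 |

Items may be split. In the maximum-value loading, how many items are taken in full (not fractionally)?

Sort by value per unit weight and fill in that order.
Ratios (sorted): A 60.50, C 11.73, F 5.68, E 3.77, D 3.20, B 1.67
take A (4 @ 242); take C (15 @ 176); take 28/38 of F → 159.16. Capacity used 47/47.
2 item(s) taken whole; one partial (take 28/38 of F).

2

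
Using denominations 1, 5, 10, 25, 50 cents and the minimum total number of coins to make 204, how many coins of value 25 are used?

Greedy: take as many of the largest coin as possible, then repeat with the remainder.
204 − 4×50→4 − 4×1→0
Count of 25: 0

0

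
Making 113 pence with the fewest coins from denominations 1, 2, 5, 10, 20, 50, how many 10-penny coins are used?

113 = 2×50 + 1×10 + 1×2 + 1×1
Count of 10: 1

1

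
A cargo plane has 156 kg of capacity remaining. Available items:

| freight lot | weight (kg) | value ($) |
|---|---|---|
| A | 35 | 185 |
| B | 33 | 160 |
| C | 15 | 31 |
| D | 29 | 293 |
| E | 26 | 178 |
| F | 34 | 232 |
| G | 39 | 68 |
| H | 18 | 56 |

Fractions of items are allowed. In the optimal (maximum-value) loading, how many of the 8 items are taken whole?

Greedy by value/weight ratio, highest first.
Ratios (sorted): D 10.10, E 6.85, F 6.82, A 5.29, B 4.85, H 3.11, C 2.07, G 1.74
take D (29 @ 293); take E (26 @ 178); take F (34 @ 232); take A (35 @ 185); take 32/33 of B → 155.15. Capacity used 156/156.
4 item(s) taken whole; one partial (take 32/33 of B).

4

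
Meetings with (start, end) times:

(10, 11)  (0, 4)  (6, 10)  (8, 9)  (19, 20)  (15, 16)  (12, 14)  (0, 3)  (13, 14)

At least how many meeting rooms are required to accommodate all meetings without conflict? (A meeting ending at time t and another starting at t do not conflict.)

Events (time:±→running): 0:+→1 0:+→2 … peak 2.

2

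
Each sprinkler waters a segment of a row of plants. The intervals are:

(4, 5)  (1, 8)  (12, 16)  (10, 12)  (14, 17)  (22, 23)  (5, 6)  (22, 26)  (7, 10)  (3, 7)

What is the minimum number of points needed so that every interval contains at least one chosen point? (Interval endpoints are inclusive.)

4

Process intervals by earliest right end; each time one isn't hit yet, stab at its right endpoint.
Sorted: [4,5] [5,6] [3,7] [1,8] [7,10] [10,12] [12,16] [14,17] [22,23] [22,26]
{[4,5],[5,6],[3,7],[1,8]} hit by 5; {[7,10],[10,12]} hit by 10; {[12,16],[14,17]} hit by 16; {[22,23],[22,26]} hit by 23.
Points: 5, 10, 16, 23 (4 total).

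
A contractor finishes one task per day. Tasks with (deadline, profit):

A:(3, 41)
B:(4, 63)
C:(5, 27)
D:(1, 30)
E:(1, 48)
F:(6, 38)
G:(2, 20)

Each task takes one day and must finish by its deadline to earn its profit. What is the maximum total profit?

237

Sort by profit descending; place each in the latest free slot ≤ its deadline.
By profit: B(d4,63), E(d1,48), A(d3,41), F(d6,38), D(d1,30), C(d5,27), G(d2,20)
B→slot 4; E→slot 1; A→slot 3; F→slot 6; D skipped; C→slot 5; G→slot 2.
Profit = 48 + 20 + 41 + 63 + 27 + 38 = 237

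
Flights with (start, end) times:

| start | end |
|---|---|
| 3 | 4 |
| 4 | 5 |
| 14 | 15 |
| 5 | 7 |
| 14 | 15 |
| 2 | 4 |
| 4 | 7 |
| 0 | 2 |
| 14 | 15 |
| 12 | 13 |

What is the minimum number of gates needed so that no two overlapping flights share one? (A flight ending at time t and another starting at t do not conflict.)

The answer is the maximum number of intervals overlapping at any instant.
Events (time:±→running): 0:+→1 2:-→0 2:+→1 3:+→2 4:-→1 4:-→0 4:+→1 4:+→2 5:-→1 5:+→2 7:-→1 7:-→0 12:+→1 13:-→0 14:+→1 14:+→2 14:+→3 … peak 3.

3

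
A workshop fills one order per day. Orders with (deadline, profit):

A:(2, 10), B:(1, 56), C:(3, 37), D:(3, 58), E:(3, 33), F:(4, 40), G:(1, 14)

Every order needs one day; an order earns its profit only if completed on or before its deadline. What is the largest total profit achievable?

191

Take jobs in profit order; each goes to the latest open slot no later than its deadline.
Profit order: D=58 B=56 F=40 C=37 E=33 G=14 A=10
Assign: D→slot 3, B→slot 1, F→slot 4, C→slot 2, E skipped, G skipped, A skipped.
Slots: [1:B] [2:C] [3:D] [4:F]
Profit = 56 + 37 + 58 + 40 = 191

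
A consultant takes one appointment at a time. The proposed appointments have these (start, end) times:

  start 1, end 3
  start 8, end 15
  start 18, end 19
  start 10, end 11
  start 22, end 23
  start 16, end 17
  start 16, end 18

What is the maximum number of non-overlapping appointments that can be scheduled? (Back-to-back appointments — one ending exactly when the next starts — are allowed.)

Sorted by end: (1,3)  (10,11)  (8,15)  (16,17)  (16,18)  (18,19)  (22,23)
take (1,3); take (10,11); take (16,17); take (18,19); take (22,23).
Selected 5 appointments.

5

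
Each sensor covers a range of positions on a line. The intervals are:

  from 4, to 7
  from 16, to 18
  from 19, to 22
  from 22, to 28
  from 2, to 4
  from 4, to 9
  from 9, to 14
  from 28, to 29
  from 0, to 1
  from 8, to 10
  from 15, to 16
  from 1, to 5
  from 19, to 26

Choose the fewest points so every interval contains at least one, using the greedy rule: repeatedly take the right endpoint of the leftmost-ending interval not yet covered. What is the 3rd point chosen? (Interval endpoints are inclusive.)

10

Sorted: [0,1] [2,4] [1,5] [4,7] [4,9] [8,10] [9,14] [15,16] [16,18] [19,22] [19,26] [22,28] [28,29]
{[0,1]} hit by 1; {[2,4],[1,5],[4,7],[4,9]} hit by 4; {[8,10],[9,14]} hit by 10; {[15,16],[16,18]} hit by 16; {[19,22],[19,26],[22,28]} hit by 22; {[28,29]} hit by 29.
Points: 1, 4, 10, 16, 22, 29 (6 total).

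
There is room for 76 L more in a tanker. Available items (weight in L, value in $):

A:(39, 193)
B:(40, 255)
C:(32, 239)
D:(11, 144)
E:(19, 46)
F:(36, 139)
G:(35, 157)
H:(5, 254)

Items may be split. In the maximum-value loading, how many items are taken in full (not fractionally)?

3

Order: H (254/5=50.80) > D (144/11=13.09) > C (239/32=7.47) > B (255/40=6.38) > A (193/39=4.95) > G (157/35=4.49) > F (139/36=3.86) > E (46/19=2.42)
Fill: take H (5 @ 254) → take D (11 @ 144) → take C (32 @ 239) → take 28/40 of B → 178.50; 76/76 used.
3 item(s) taken whole; one partial (take 28/40 of B).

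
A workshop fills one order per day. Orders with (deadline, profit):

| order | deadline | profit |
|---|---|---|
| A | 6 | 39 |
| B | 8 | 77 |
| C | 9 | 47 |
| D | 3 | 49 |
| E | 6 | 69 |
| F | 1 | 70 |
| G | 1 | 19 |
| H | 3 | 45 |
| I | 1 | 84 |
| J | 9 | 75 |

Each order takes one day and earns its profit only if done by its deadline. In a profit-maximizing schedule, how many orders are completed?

Take jobs in profit order; each goes to the latest open slot no later than its deadline.
Profit order: I=84 B=77 J=75 F=70 E=69 D=49 C=47 H=45 A=39 G=19
Assign: I→slot 1, B→slot 8, J→slot 9, F skipped, E→slot 6, D→slot 3, C→slot 7, H→slot 2, A→slot 5, G skipped.
Slots: [1:I] [2:H] [3:D] [5:A] [6:E] [7:C] [8:B] [9:J]
8 of 10 scheduled.

8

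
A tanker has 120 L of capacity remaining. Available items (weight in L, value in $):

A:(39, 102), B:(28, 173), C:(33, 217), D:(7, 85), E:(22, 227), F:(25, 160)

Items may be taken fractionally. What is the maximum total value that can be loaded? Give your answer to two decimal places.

875.08

Ratios (sorted): D 12.14, E 10.32, C 6.58, F 6.40, B 6.18, A 2.62
take D (7 @ 85); take E (22 @ 227); take C (33 @ 217); take F (25 @ 160); take B (28 @ 173); take 5/39 of A → 13.08. Capacity used 120/120.
Total value = 875.08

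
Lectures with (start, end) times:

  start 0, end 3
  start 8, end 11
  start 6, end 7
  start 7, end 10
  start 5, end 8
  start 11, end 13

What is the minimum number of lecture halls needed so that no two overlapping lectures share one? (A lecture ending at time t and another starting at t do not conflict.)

starts: [0, 5, 6, 7, 8, 11]
ends:   [3, 7, 8, 10, 11, 13]
s0→1 e3→0 s5→1 s6→2  — peak 2.

2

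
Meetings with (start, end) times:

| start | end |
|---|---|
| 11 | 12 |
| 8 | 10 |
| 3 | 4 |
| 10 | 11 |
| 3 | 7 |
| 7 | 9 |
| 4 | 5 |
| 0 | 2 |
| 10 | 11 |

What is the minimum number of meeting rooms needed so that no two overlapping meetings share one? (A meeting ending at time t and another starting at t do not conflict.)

starts: [0, 3, 3, 4, 7, 8, 10, 10, 11]
ends:   [2, 4, 5, 7, 9, 10, 11, 11, 12]
s0→1 e2→0 s3→1 s3→2  — peak 2.

2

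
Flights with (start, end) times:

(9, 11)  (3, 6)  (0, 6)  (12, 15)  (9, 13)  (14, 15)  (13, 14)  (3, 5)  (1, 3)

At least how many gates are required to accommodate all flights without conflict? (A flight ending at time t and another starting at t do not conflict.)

Count concurrent intervals with a sweep; the peak is the room count.
starts: [0, 1, 3, 3, 9, 9, 12, 13, 14]
ends:   [3, 5, 6, 6, 11, 13, 14, 15, 15]
s0→1 s1→2 e3→1 s3→2 s3→3  — peak 3.

3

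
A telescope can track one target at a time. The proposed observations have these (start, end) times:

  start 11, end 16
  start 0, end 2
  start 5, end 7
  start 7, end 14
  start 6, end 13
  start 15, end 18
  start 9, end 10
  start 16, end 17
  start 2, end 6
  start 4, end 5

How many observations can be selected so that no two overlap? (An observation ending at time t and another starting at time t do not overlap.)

6

By end time: (0,2), (4,5), (2,6), (5,7), (9,10), (6,13), (7,14), (11,16), (16,17), (15,18).
Pick (0,2); next start ≥ 2 → (4,5); next start ≥ 5 → (5,7); next start ≥ 7 → (9,10); next start ≥ 10 → (11,16); next start ≥ 16 → (16,17).
Selected 6 observations.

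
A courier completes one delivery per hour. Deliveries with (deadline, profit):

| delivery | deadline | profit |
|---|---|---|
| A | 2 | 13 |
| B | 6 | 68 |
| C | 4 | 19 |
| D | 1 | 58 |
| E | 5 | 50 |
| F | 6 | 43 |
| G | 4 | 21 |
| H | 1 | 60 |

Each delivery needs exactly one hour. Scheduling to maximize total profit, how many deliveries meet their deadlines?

6

Sort by profit descending; place each in the latest free slot ≤ its deadline.
By profit: B(d6,68), H(d1,60), D(d1,58), E(d5,50), F(d6,43), G(d4,21), C(d4,19), A(d2,13)
B→slot 6; H→slot 1; D skipped; E→slot 5; F→slot 4; G→slot 3; C→slot 2; A skipped.
6 of 8 scheduled.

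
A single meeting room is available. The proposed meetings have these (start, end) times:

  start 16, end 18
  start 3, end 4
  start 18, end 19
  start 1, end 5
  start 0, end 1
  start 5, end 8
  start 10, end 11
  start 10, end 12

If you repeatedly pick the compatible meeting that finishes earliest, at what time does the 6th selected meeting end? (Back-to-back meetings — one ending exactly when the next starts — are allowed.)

19

Sorted by end: (0,1)  (3,4)  (1,5)  (5,8)  (10,11)  (10,12)  (16,18)  (18,19)
take (0,1); take (3,4); skip (1,5); take (5,8); take (10,11); take (16,18); take (18,19).
Selected: (0,1) (3,4) (5,8) (10,11) (16,18) (18,19)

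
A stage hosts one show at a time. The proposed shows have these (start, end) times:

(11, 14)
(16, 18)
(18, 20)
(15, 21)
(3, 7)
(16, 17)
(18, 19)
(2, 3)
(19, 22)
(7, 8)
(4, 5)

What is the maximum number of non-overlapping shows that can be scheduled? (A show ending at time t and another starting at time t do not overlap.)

By end time: (2,3), (4,5), (3,7), (7,8), (11,14), (16,17), (16,18), (18,19), (18,20), (15,21), (19,22).
Pick (2,3); next start ≥ 3 → (4,5); next start ≥ 5 → (7,8); next start ≥ 8 → (11,14); next start ≥ 14 → (16,17); next start ≥ 17 → (18,19); next start ≥ 19 → (19,22).
Selected 7 shows.

7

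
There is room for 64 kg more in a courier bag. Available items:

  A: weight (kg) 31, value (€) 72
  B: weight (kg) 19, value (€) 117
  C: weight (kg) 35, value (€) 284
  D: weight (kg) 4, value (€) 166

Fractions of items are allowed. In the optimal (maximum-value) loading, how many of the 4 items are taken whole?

Sort by value per unit weight and fill in that order.
Ratios (sorted): D 41.50, C 8.11, B 6.16, A 2.32
take D (4 @ 166); take C (35 @ 284); take B (19 @ 117); take 6/31 of A → 13.94. Capacity used 64/64.
3 item(s) taken whole; one partial (take 6/31 of A).

3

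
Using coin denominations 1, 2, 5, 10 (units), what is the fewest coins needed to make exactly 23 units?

4

Greedy: take as many of the largest coin as possible, then repeat with the remainder.
23 = 2×10 + 1×2 + 1×1
Total coins = 2 + 1 + 1 = 4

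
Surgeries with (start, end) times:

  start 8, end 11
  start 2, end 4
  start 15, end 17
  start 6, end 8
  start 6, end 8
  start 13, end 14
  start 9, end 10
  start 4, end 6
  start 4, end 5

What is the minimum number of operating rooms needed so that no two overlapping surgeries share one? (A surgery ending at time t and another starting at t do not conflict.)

2

Events (time:±→running): 2:+→1 4:-→0 4:+→1 4:+→2 … peak 2.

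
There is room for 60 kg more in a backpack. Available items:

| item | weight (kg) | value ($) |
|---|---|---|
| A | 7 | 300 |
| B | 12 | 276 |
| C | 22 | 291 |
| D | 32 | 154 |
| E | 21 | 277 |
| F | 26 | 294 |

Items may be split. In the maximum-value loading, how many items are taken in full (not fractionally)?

Greedy by value/weight ratio, highest first.
Order: A (300/7=42.86) > B (276/12=23.00) > C (291/22=13.23) > E (277/21=13.19) > F (294/26=11.31) > D (154/32=4.81)
Fill: take A (7 @ 300) → take B (12 @ 276) → take C (22 @ 291) → take 19/21 of E → 250.62; 60/60 used.
3 item(s) taken whole; one partial (take 19/21 of E).

3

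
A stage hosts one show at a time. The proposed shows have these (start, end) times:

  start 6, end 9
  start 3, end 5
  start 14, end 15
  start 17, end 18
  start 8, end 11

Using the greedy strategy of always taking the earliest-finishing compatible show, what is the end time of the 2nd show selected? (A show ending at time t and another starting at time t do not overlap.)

By end time: (3,5), (6,9), (8,11), (14,15), (17,18).
Pick (3,5); next start ≥ 5 → (6,9); next start ≥ 9 → (14,15); next start ≥ 15 → (17,18).
Selected: (3,5) (6,9) (14,15) (17,18)

9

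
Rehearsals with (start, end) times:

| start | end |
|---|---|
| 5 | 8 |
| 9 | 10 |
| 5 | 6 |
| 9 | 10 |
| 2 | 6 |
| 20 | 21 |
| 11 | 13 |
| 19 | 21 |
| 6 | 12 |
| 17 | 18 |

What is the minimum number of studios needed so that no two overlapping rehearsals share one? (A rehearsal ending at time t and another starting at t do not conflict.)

3

Count concurrent intervals with a sweep; the peak is the room count.
starts: [2, 5, 5, 6, 9, 9, 11, 17, 19, 20]
ends:   [6, 6, 8, 10, 10, 12, 13, 18, 21, 21]
s2→1 s5→2 s5→3  — peak 3.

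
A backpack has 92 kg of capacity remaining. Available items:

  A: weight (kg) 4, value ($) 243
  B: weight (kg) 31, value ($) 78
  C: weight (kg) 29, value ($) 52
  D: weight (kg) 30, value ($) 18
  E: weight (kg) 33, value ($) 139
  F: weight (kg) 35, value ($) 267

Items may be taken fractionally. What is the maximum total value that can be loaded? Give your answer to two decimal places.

699.32

Ratios (sorted): A 60.75, F 7.63, E 4.21, B 2.52, C 1.79, D 0.60
take A (4 @ 243); take F (35 @ 267); take E (33 @ 139); take 20/31 of B → 50.32. Capacity used 92/92.
Total value = 699.32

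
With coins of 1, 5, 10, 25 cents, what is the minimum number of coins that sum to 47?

5

47 − 1×25→22 − 2×10→2 − 2×1→0
Total coins = 1 + 2 + 2 = 5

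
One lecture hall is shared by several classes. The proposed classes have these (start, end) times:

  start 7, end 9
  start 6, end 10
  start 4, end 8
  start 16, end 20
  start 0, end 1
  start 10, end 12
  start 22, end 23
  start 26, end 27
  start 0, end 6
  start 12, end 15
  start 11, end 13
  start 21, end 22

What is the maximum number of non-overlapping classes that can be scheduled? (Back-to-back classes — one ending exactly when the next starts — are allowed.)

8

Order by finish time; keep every interval that doesn't clash with the previous kept one.
By end time: (0,1), (0,6), (4,8), (7,9), (6,10), (10,12), (11,13), (12,15), (16,20), (21,22), (22,23), (26,27).
Pick (0,1); next start ≥ 1 → (4,8); next start ≥ 8 → (10,12); next start ≥ 12 → (12,15); next start ≥ 15 → (16,20); next start ≥ 20 → (21,22); next start ≥ 22 → (22,23); next start ≥ 23 → (26,27).
Selected 8 classes.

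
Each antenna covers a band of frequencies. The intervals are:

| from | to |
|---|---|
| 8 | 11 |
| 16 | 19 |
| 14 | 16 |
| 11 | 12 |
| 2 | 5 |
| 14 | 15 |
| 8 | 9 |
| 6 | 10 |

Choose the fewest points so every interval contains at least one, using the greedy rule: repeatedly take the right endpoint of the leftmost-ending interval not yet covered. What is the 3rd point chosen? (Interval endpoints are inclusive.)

12

Process intervals by earliest right end; each time one isn't hit yet, stab at its right endpoint.
Sorted: [2,5] [8,9] [6,10] [8,11] [11,12] [14,15] [14,16] [16,19]
{[2,5]} hit by 5; {[8,9],[6,10],[8,11]} hit by 9; {[11,12]} hit by 12; {[14,15],[14,16]} hit by 15; {[16,19]} hit by 19.
Points: 5, 9, 12, 15, 19 (5 total).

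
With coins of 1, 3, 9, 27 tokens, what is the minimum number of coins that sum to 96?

96 = 3×27 + 1×9 + 2×3
Total coins = 3 + 1 + 2 = 6

6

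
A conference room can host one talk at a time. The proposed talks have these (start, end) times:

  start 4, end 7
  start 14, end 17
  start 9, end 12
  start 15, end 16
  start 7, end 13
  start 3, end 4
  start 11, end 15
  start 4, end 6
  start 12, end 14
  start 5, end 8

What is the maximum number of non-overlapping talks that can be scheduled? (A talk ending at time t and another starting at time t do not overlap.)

5

Order by finish time; keep every interval that doesn't clash with the previous kept one.
By end time: (3,4), (4,6), (4,7), (5,8), (9,12), (7,13), (12,14), (11,15), (15,16), (14,17).
Pick (3,4); next start ≥ 4 → (4,6); next start ≥ 6 → (9,12); next start ≥ 12 → (12,14); next start ≥ 14 → (15,16).
Selected 5 talks.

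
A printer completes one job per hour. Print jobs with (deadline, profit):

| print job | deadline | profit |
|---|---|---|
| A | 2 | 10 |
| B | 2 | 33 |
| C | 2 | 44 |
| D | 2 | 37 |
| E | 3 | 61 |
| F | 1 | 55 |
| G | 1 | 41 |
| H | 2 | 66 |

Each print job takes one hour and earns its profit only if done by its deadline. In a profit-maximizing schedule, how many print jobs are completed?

Sort by profit descending; place each in the latest free slot ≤ its deadline.
Profit order: H=66 E=61 F=55 C=44 G=41 D=37 B=33 A=10
Assign: H→slot 2, E→slot 3, F→slot 1, C skipped, G skipped, D skipped, B skipped, A skipped.
Slots: [1:F] [2:H] [3:E]
3 of 8 scheduled.

3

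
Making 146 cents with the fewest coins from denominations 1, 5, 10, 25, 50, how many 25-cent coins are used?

1

146 − 2×50→46 − 1×25→21 − 2×10→1 − 1×1→0
Count of 25: 1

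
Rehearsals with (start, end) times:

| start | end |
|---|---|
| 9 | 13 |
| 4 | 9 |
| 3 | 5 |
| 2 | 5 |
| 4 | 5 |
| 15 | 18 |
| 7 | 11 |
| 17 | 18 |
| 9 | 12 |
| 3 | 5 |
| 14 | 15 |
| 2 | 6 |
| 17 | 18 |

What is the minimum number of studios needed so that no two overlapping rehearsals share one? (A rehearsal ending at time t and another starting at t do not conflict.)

6

Count concurrent intervals with a sweep; the peak is the room count.
starts: [2, 2, 3, 3, 4, 4, 7, 9, 9, 14, 15, 17, 17]
ends:   [5, 5, 5, 5, 6, 9, 11, 12, 13, 15, 18, 18, 18]
s2→1 s2→2 s3→3 s3→4 s4→5 s4→6  — peak 6.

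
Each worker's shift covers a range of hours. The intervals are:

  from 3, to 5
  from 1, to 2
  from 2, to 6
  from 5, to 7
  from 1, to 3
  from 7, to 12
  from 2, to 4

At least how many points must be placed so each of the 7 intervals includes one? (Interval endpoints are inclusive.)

Sort by right endpoint; whenever an interval is uncovered, place a point at its right end.
By right end: [1,2]  [1,3]  [2,4]  [3,5]  [2,6]  [5,7]  [7,12]
[1,2] uncovered → point at 2; [3,5] uncovered → point at 5; [7,12] uncovered → point at 12.
Points: 2, 5, 12 (3 total).

3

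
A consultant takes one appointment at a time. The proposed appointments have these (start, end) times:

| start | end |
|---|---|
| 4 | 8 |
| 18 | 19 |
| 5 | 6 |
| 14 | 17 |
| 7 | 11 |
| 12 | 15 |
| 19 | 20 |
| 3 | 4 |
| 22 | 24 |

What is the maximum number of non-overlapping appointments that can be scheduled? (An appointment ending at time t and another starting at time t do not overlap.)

By end time: (3,4), (5,6), (4,8), (7,11), (12,15), (14,17), (18,19), (19,20), (22,24).
Pick (3,4); next start ≥ 4 → (5,6); next start ≥ 6 → (7,11); next start ≥ 11 → (12,15); next start ≥ 15 → (18,19); next start ≥ 19 → (19,20); next start ≥ 20 → (22,24).
Selected 7 appointments.

7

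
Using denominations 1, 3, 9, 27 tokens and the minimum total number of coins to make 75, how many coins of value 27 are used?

2

Greedy: take as many of the largest coin as possible, then repeat with the remainder.
75 = 2×27 + 2×9 + 1×3
Count of 27: 2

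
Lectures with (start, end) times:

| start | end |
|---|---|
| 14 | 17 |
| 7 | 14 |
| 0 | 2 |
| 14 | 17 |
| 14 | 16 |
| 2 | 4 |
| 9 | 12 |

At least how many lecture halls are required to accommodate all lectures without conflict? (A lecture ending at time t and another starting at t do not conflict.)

Events (time:±→running): 0:+→1 2:-→0 2:+→1 4:-→0 7:+→1 9:+→2 12:-→1 14:-→0 14:+→1 14:+→2 14:+→3 … peak 3.

3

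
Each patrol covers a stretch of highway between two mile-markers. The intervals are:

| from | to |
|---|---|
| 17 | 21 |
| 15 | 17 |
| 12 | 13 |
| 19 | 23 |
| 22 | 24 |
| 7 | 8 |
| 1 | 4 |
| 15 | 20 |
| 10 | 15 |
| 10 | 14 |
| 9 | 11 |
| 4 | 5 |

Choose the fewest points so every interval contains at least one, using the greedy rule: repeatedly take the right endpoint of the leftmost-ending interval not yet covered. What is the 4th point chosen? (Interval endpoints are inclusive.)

13

By right end: [1,4]  [4,5]  [7,8]  [9,11]  [12,13]  [10,14]  [10,15]  [15,17]  [15,20]  [17,21]  [19,23]  [22,24]
[1,4] uncovered → point at 4; [7,8] uncovered → point at 8; [9,11] uncovered → point at 11; [12,13] uncovered → point at 13; [15,17] uncovered → point at 17; [19,23] uncovered → point at 23.
Points: 4, 8, 11, 13, 17, 23 (6 total).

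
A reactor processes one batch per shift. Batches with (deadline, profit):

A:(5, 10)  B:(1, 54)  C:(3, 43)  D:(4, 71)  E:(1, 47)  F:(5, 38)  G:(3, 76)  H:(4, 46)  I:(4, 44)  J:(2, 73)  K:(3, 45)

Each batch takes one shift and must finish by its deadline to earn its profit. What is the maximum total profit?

Sort by profit descending; place each in the latest free slot ≤ its deadline.
By profit: G(d3,76), J(d2,73), D(d4,71), B(d1,54), E(d1,47), H(d4,46), K(d3,45), I(d4,44), C(d3,43), F(d5,38), A(d5,10)
G→slot 3; J→slot 2; D→slot 4; B→slot 1; E skipped; H skipped; K skipped; I skipped; C skipped; F→slot 5; A skipped.
Profit = 54 + 73 + 76 + 71 + 38 = 312

312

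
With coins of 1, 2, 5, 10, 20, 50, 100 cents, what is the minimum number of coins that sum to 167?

Greedy: take as many of the largest coin as possible, then repeat with the remainder.
167 − 1×100→67 − 1×50→17 − 1×10→7 − 1×5→2 − 1×2→0
Total coins = 1 + 1 + 1 + 1 + 1 = 5

5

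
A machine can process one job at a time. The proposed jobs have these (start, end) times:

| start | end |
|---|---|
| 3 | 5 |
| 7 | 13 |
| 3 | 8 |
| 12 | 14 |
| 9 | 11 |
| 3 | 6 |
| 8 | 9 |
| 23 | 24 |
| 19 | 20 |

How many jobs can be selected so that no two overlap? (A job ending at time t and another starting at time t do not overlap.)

Sorted by end: (3,5)  (3,6)  (3,8)  (8,9)  (9,11)  (7,13)  (12,14)  (19,20)  (23,24)
take (3,5); take (8,9); take (9,11); take (12,14); take (19,20); take (23,24).
Selected 6 jobs.

6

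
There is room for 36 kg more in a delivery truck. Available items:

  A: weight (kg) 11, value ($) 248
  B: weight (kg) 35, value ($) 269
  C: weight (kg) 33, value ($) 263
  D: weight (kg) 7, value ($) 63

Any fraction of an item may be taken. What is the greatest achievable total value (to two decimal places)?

Ratios (sorted): A 22.55, D 9.00, C 7.97, B 7.69
take A (11 @ 248); take D (7 @ 63); take 18/33 of C → 143.45. Capacity used 36/36.
Total value = 454.45

454.45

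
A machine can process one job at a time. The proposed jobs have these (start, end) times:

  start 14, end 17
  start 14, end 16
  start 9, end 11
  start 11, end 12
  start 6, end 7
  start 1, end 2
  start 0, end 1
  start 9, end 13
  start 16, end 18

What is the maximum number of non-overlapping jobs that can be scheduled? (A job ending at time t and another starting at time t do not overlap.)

Sorted by end: (0,1)  (1,2)  (6,7)  (9,11)  (11,12)  (9,13)  (14,16)  (14,17)  (16,18)
take (0,1); take (1,2); take (6,7); take (9,11); take (11,12); take (14,16); skip (14,17); take (16,18).
Selected 7 jobs.

7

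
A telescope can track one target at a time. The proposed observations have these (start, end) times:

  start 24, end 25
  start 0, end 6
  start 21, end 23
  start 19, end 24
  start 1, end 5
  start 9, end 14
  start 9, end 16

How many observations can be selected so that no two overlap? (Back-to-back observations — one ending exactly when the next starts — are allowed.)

4

Sorted by end: (1,5)  (0,6)  (9,14)  (9,16)  (21,23)  (19,24)  (24,25)
take (1,5); skip (0,6); take (9,14); take (21,23); skip (19,24); take (24,25).
Selected 4 observations.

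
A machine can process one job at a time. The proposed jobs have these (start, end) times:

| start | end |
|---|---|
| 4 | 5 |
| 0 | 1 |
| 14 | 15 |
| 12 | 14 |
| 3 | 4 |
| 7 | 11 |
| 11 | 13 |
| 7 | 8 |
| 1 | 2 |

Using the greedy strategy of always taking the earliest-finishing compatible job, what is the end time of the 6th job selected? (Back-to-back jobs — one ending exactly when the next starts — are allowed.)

13

Order by finish time; keep every interval that doesn't clash with the previous kept one.
By end time: (0,1), (1,2), (3,4), (4,5), (7,8), (7,11), (11,13), (12,14), (14,15).
Pick (0,1); next start ≥ 1 → (1,2); next start ≥ 2 → (3,4); next start ≥ 4 → (4,5); next start ≥ 5 → (7,8); next start ≥ 8 → (11,13); next start ≥ 13 → (14,15).
Selected: (0,1) (1,2) (3,4) (4,5) (7,8) (11,13) (14,15)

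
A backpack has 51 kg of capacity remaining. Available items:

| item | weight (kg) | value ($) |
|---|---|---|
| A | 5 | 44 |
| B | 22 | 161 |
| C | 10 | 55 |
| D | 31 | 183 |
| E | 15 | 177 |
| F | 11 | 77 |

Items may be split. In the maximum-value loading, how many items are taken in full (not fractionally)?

3

Sort by value per unit weight and fill in that order.
Ratios (sorted): E 11.80, A 8.80, B 7.32, F 7.00, D 5.90, C 5.50
take E (15 @ 177); take A (5 @ 44); take B (22 @ 161); take 9/11 of F → 63.00. Capacity used 51/51.
3 item(s) taken whole; one partial (take 9/11 of F).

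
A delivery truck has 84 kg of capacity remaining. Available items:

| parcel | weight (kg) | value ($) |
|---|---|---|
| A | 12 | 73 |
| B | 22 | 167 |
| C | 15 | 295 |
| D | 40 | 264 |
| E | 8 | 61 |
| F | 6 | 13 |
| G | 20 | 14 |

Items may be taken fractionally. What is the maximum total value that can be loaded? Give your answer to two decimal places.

780.40

Sort by value per unit weight and fill in that order.
Ratios (sorted): C 19.67, E 7.62, B 7.59, D 6.60, A 6.08, F 2.17, G 0.70
take C (15 @ 295); take E (8 @ 61); take B (22 @ 167); take 39/40 of D → 257.40. Capacity used 84/84.
Total value = 780.40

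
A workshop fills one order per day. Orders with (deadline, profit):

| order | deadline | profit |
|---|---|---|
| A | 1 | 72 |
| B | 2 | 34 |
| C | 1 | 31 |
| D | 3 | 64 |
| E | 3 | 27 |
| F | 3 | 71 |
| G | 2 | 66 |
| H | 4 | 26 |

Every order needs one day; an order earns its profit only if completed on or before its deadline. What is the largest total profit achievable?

235

Take jobs in profit order; each goes to the latest open slot no later than its deadline.
By profit: A(d1,72), F(d3,71), G(d2,66), D(d3,64), B(d2,34), C(d1,31), E(d3,27), H(d4,26)
A→slot 1; F→slot 3; G→slot 2; D skipped; B skipped; C skipped; E skipped; H→slot 4.
Profit = 72 + 66 + 71 + 26 = 235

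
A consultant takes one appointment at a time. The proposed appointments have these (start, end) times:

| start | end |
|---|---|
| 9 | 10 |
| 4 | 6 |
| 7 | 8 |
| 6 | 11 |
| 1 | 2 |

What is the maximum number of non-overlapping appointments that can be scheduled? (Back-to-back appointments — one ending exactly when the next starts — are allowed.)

Sort by end time and greedily take each interval whose start is ≥ the last chosen end.
Sorted by end: (1,2)  (4,6)  (7,8)  (9,10)  (6,11)
take (1,2); take (4,6); take (7,8); take (9,10).
Selected 4 appointments.

4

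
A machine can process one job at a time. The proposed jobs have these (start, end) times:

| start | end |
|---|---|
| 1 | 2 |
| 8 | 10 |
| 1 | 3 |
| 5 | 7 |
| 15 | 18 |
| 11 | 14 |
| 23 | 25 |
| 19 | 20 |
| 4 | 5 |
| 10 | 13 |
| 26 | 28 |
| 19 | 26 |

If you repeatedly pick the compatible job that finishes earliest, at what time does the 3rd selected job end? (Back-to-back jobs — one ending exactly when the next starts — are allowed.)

By end time: (1,2), (1,3), (4,5), (5,7), (8,10), (10,13), (11,14), (15,18), (19,20), (23,25), (19,26), (26,28).
Pick (1,2); next start ≥ 2 → (4,5); next start ≥ 5 → (5,7); next start ≥ 7 → (8,10); next start ≥ 10 → (10,13); next start ≥ 13 → (15,18); next start ≥ 18 → (19,20); next start ≥ 20 → (23,25); next start ≥ 25 → (26,28).
Selected: (1,2) (4,5) (5,7) (8,10) (10,13) (15,18) (19,20) (23,25) (26,28)

7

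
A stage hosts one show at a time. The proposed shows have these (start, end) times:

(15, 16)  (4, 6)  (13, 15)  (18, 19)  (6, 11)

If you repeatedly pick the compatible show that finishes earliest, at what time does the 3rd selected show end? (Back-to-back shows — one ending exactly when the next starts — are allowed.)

15

Greedy by earliest finish: after sorting by end time, pick each interval compatible with the last pick.
Sorted by end: (4,6)  (6,11)  (13,15)  (15,16)  (18,19)
take (4,6); take (6,11); take (13,15); take (15,16); take (18,19).
Selected: (4,6) (6,11) (13,15) (15,16) (18,19)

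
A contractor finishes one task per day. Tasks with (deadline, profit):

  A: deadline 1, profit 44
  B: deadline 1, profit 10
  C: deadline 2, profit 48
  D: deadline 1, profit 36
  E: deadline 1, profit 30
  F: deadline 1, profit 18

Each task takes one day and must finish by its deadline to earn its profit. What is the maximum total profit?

Sort by profit descending; place each in the latest free slot ≤ its deadline.
By profit: C(d2,48), A(d1,44), D(d1,36), E(d1,30), F(d1,18), B(d1,10)
C→slot 2; A→slot 1; D skipped; E skipped; F skipped; B skipped.
Profit = 44 + 48 = 92

92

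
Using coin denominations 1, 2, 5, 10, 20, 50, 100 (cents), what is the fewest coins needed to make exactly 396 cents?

8

396 − 3×100→96 − 1×50→46 − 2×20→6 − 1×5→1 − 1×1→0
Total coins = 3 + 1 + 2 + 1 + 1 = 8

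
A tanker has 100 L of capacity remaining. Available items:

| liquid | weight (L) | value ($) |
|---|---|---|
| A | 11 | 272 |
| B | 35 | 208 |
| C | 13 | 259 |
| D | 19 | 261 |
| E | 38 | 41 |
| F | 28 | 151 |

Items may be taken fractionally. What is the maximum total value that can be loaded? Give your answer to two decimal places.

Order: A (272/11=24.73) > C (259/13=19.92) > D (261/19=13.74) > B (208/35=5.94) > F (151/28=5.39) > E (41/38=1.08)
Fill: take A (11 @ 272) → take C (13 @ 259) → take D (19 @ 261) → take B (35 @ 208) → take 22/28 of F → 118.64; 100/100 used.
Total value = 1118.64

1118.64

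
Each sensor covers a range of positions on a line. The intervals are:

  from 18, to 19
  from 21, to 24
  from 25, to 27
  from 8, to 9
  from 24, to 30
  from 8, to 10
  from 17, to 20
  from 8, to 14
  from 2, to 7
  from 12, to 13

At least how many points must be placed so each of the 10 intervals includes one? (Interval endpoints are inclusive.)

Process intervals by earliest right end; each time one isn't hit yet, stab at its right endpoint.
Sorted: [2,7] [8,9] [8,10] [12,13] [8,14] [18,19] [17,20] [21,24] [25,27] [24,30]
{[2,7]} hit by 7; {[8,9],[8,10]} hit by 9; {[12,13],[8,14]} hit by 13; {[18,19],[17,20]} hit by 19; {[21,24]} hit by 24; {[25,27],[24,30]} hit by 27.
Points: 7, 9, 13, 19, 24, 27 (6 total).

6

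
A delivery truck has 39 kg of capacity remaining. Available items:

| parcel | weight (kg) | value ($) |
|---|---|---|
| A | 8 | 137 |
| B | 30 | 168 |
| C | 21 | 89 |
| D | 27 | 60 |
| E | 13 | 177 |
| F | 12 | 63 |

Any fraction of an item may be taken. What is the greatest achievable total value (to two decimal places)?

Order: A (137/8=17.12) > E (177/13=13.62) > B (168/30=5.60) > F (63/12=5.25) > C (89/21=4.24) > D (60/27=2.22)
Fill: take A (8 @ 137) → take E (13 @ 177) → take 18/30 of B → 100.80; 39/39 used.
Total value = 414.80

414.80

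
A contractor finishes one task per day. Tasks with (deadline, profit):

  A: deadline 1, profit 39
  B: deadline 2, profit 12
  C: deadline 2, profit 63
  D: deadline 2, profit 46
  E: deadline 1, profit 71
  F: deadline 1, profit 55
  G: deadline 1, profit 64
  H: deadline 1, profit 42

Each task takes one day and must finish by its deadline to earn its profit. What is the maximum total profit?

134

By profit: E(d1,71), G(d1,64), C(d2,63), F(d1,55), D(d2,46), H(d1,42), A(d1,39), B(d2,12)
E→slot 1; G skipped; C→slot 2; F skipped; D skipped; H skipped; A skipped; B skipped.
Profit = 71 + 63 = 134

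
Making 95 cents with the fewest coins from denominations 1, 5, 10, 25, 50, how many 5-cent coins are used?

Greedy: take as many of the largest coin as possible, then repeat with the remainder.
95 − 1×50→45 − 1×25→20 − 2×10→0
Count of 5: 0

0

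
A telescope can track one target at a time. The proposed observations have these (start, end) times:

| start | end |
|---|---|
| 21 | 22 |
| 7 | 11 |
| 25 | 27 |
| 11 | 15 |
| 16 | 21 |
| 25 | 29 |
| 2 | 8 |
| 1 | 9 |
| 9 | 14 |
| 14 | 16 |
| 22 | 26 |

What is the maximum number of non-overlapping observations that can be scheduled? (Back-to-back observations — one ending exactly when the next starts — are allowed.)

6

Sort by end time and greedily take each interval whose start is ≥ the last chosen end.
Sorted by end: (2,8)  (1,9)  (7,11)  (9,14)  (11,15)  (14,16)  (16,21)  (21,22)  (22,26)  (25,27)  (25,29)
take (2,8); skip (7,11); take (9,14); take (14,16); take (16,21); take (21,22); take (22,26); skip (25,27); skip (25,29).
Selected 6 observations.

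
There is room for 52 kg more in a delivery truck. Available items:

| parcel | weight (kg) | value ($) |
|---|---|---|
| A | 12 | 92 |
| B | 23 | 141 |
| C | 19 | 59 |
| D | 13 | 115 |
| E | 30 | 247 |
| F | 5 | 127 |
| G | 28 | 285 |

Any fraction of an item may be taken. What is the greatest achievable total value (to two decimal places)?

Sort by value per unit weight and fill in that order.
Order: F (127/5=25.40) > G (285/28=10.18) > D (115/13=8.85) > E (247/30=8.23) > A (92/12=7.67) > B (141/23=6.13) > C (59/19=3.11)
Fill: take F (5 @ 127) → take G (28 @ 285) → take D (13 @ 115) → take 6/30 of E → 49.40; 52/52 used.
Total value = 576.40

576.40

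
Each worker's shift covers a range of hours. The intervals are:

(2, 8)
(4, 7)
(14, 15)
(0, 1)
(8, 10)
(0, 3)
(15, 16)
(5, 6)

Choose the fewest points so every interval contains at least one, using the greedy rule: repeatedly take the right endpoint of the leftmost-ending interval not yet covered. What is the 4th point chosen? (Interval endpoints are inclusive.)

15

Sorted: [0,1] [0,3] [5,6] [4,7] [2,8] [8,10] [14,15] [15,16]
{[0,1],[0,3]} hit by 1; {[5,6],[4,7],[2,8]} hit by 6; {[8,10]} hit by 10; {[14,15],[15,16]} hit by 15.
Points: 1, 6, 10, 15 (4 total).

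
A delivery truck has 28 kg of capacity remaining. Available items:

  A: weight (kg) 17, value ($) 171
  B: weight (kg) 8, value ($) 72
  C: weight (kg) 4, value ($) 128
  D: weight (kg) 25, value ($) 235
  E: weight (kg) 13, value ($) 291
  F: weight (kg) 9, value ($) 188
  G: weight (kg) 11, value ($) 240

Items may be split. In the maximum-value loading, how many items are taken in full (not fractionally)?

Ratios (sorted): C 32.00, E 22.38, G 21.82, F 20.89, A 10.06, D 9.40, B 9.00
take C (4 @ 128); take E (13 @ 291); take G (11 @ 240). Capacity used 28/28.
3 item(s) taken whole.

3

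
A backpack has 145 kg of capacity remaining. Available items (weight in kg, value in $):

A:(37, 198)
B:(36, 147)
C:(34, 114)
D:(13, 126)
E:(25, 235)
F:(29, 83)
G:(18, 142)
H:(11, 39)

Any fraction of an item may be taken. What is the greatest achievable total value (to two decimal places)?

903.76

Greedy by value/weight ratio, highest first.
Ratios (sorted): D 9.69, E 9.40, G 7.89, A 5.35, B 4.08, H 3.55, C 3.35, F 2.86
take D (13 @ 126); take E (25 @ 235); take G (18 @ 142); take A (37 @ 198); take B (36 @ 147); take H (11 @ 39); take 5/34 of C → 16.76. Capacity used 145/145.
Total value = 903.76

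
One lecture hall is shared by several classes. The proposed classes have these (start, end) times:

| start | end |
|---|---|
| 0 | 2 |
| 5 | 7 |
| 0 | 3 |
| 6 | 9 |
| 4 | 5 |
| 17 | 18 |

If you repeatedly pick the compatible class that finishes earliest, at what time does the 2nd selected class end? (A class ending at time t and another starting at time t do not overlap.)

Sorted by end: (0,2)  (0,3)  (4,5)  (5,7)  (6,9)  (17,18)
take (0,2); take (4,5); take (5,7); skip (6,9); take (17,18).
Selected: (0,2) (4,5) (5,7) (17,18)

5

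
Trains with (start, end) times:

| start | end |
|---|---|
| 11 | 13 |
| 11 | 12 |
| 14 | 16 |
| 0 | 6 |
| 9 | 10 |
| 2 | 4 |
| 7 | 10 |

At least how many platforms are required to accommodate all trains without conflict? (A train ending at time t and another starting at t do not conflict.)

2

The answer is the maximum number of intervals overlapping at any instant.
Events (time:±→running): 0:+→1 2:+→2 … peak 2.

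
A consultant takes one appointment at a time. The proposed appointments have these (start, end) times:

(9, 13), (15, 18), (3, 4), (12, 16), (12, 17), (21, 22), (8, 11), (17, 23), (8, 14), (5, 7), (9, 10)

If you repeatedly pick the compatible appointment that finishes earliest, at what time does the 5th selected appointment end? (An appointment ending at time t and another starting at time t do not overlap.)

22

Order by finish time; keep every interval that doesn't clash with the previous kept one.
By end time: (3,4), (5,7), (9,10), (8,11), (9,13), (8,14), (12,16), (12,17), (15,18), (21,22), (17,23).
Pick (3,4); next start ≥ 4 → (5,7); next start ≥ 7 → (9,10); next start ≥ 10 → (12,16); next start ≥ 16 → (21,22).
Selected: (3,4) (5,7) (9,10) (12,16) (21,22)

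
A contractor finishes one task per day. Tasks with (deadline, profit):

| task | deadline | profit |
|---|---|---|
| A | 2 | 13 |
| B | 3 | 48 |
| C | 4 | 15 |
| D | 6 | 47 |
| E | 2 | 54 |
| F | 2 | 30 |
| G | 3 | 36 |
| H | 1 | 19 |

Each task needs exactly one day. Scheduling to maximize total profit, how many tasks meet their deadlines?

5

Sort by profit descending; place each in the latest free slot ≤ its deadline.
Profit order: E=54 B=48 D=47 G=36 F=30 H=19 C=15 A=13
Assign: E→slot 2, B→slot 3, D→slot 6, G→slot 1, F skipped, H skipped, C→slot 4, A skipped.
Slots: [1:G] [2:E] [3:B] [4:C] [6:D]
5 of 8 scheduled.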